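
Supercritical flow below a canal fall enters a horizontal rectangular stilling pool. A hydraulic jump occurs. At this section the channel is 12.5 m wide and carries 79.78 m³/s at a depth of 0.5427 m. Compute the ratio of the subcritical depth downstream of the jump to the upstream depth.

q = Q/b = 79.78/12.5 = 6.382 m²/s; V₁ = q/y₁ = 11.76 m/s. Fr₁ = V₁/√(g·y₁) = 5.097.
Conjugate-depth relation: y₂/y₁ = ½[√(1 + 8Fr₁²) − 1] = ½[√208.83 − 1] = 6.725.

y₂/y₁ = 6.725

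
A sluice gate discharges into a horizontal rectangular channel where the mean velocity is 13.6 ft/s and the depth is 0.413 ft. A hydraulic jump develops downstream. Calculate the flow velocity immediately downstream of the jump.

Fr₁ = V₁/√(g·y₁) = 13.6/√(32.2×0.413) = 3.73.
Bélanger equation: y₂/y₁ = ½[√(1 + 8Fr₁²) − 1] = ½[√112.3 − 1] = 4.80.
y₂ = 4.80 × 0.413 = 1.98 ft.
q = V₁·y₁ = 13.6 × 0.413 = 5.62 ft²/s.
V₂ = q/y₂ = 5.62/1.98 = 2.83 ft/s.

V₂ = 2.83 ft/s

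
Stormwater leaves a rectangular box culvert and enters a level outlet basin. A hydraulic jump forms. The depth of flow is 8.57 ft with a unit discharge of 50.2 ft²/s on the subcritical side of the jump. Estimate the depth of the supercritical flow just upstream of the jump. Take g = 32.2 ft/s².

y₁ = 1.77 ft

V₂ = q/y₂ = 50.2/8.57 = 5.86 ft/s; Fr₂ = V₂/√(g·y₂) = 0.353.
The Bélanger relation is symmetric: y₁/y₂ = ½[√(1 + 8Fr₂²) − 1] = ½[√1.995 − 1] = 0.206.
y₁ = 0.206 × 8.57 = 1.77 ft.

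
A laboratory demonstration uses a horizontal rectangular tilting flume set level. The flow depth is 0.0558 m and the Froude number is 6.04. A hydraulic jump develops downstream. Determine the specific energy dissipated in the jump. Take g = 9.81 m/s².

Fr₁ = 6.04 (given).
By Bélanger, y₂/y₁ = ½[√(1 + 8Fr₁²) − 1] = ½[√292.9 − 1] = 8.06.
y₂ = 8.06 × 0.0558 = 0.450 m.
V₁ = Fr₁·√(g·y₁) = 6.04×√(9.81×0.0558) = 4.47 m/s; q = V₁·y₁ = 0.249 m²/s. V₂ = q/y₂ = 0.249/0.450 = 0.555 m/s. E₁ = y₁ + V₁²/2g = 1.07 m; E₂ = y₂ + V₂²/2g = 0.465 m. ΔE = E₁ − E₂ = 0.608 m.

ΔE = 0.608 m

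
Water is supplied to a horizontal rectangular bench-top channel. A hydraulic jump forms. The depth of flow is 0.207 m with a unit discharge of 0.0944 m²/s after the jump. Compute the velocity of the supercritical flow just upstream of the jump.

V₂ = q/y₂ = 0.0944/0.207 = 0.456 m/s; Fr₂ = V₂/√(g·y₂) = 0.320.
The Bélanger relation is symmetric: y₁/y₂ = ½[√(1 + 8Fr₂²) − 1] = ½[√1.819 − 1] = 0.174.
y₁ = 0.174 × 0.207 = 0.0361 m.
V₁ = q/y₁ = 0.0944/0.0361 = 2.61 m/s.

V₁ = 2.61 m/s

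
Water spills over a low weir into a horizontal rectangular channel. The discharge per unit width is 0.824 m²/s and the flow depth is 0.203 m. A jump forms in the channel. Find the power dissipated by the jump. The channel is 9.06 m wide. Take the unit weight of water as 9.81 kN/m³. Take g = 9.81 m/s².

V₁ = q/y₁ = 0.824/0.203 = 4.06 m/s. Fr₁ = V₁/√(g·y₁) = 4.06/√(9.81×0.203) = 2.88.
Conjugate-depth relation: y₂/y₁ = ½[√(1 + 8Fr₁²) − 1] = ½[√67.19 − 1] = 3.60.
y₂ = 3.60 × 0.203 = 0.730 m.
V₂ = q/y₂ = 0.824/0.730 = 1.13 m/s. E₁ = y₁ + V₁²/2g = 1.04 m; E₂ = y₂ + V₂²/2g = 0.795 m. ΔE = E₁ − E₂ = 0.247 m.
Q = q·b = 0.824 × 9.06 = 7.47 m³/s. P = γ·Q·ΔE = 9.81 × 7.47 × 0.247 = 18.1 kW.

P = 18.1 kW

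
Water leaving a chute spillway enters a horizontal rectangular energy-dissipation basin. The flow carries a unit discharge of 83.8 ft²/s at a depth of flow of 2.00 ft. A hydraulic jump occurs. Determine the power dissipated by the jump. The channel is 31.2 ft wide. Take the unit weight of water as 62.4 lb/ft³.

P = 4416 hp

V₁ = q/y₁ = 83.8/2.00 = 41.9 ft/s. Fr₁ = V₁/√(g·y₁) = 41.9/√(32.2×2.00) = 5.22.
By Bélanger, y₂/y₁ = ½[√(1 + 8Fr₁²) − 1] = ½[√219.1 − 1] = 6.90.
y₂ = 6.90 × 2.00 = 13.8 ft.
V₂ = q/y₂ = 83.8/13.8 = 6.07 ft/s. E₁ = y₁ + V₁²/2g = 29.3 ft; E₂ = y₂ + V₂²/2g = 14.4 ft. ΔE = E₁ − E₂ = 14.9 ft.
Q = q·b = 83.8 × 31.2 = 2615 cfs. P = γ·Q·ΔE/550 = 62.4 × 2615 × 14.9 / 550 = 4416 hp.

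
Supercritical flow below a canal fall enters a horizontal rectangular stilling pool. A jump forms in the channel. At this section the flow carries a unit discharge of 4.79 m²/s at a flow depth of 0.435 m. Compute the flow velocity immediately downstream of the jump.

V₂ = 1.56 m/s

V₁ = q/y₁ = 4.79/0.435 = 11.0 m/s. Fr₁ = V₁/√(g·y₁) = 11.0/√(9.81×0.435) = 5.33.
From the momentum equation for a rectangular channel, y₂/y₁ = ½[√(1 + 8Fr₁²) − 1] = ½[√228.3 − 1] = 7.06.
y₂ = 7.06 × 0.435 = 3.07 m.
V₂ = q/y₂ = 4.79/3.07 = 1.56 m/s.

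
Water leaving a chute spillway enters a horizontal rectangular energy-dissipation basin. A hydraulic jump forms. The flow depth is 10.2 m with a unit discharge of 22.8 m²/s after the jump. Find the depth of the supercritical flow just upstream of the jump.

V₂ = q/y₂ = 22.8/10.2 = 2.24 m/s; Fr₂ = V₂/√(g·y₂) = 0.223.
The Bélanger relation is symmetric: y₁/y₂ = ½[√(1 + 8Fr₂²) − 1] = ½[√1.399 − 1] = 0.0915.
y₁ = 0.0915 × 10.2 = 0.933 m.

y₁ = 0.933 m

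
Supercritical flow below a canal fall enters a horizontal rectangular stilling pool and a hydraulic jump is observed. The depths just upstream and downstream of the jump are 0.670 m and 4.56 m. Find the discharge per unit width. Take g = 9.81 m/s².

For a rectangular channel the momentum equation gives q² = ½·g·y₁·y₂·(y₁ + y₂) = ½×9.81×0.670×4.56×5.23 = 78.4.
q = √78.4 = 8.85 m²/s.

q = 8.85 m²/s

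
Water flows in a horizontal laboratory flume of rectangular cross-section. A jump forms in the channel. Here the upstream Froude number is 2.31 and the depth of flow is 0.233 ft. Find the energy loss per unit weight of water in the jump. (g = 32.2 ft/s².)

Fr₁ = 2.31 (given).
Bélanger equation: y₂/y₁ = ½[√(1 + 8Fr₁²) − 1] = ½[√43.69 − 1] = 2.80.
y₂ = 2.80 × 0.233 = 0.654 ft.
V₁ = Fr₁·√(g·y₁) = 2.31×√(32.2×0.233) = 6.33 ft/s; q = V₁·y₁ = 1.47 ft²/s. V₂ = q/y₂ = 1.47/0.654 = 2.26 ft/s. E₁ = y₁ + V₁²/2g = 0.855 ft; E₂ = y₂ + V₂²/2g = 0.733 ft. ΔE = E₁ − E₂ = 0.122 ft.

ΔE = 0.122 ft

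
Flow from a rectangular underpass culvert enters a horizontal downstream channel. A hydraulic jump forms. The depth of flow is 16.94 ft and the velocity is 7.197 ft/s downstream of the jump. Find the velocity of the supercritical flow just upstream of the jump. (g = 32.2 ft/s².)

Fr₂ = V₂/√(g·y₂) = 7.197/√(32.2×16.94) = 0.3082.
From the momentum equation (using Fr₂), y₁/y₂ = ½[√(1 + 8Fr₂²) − 1] = ½[√1.7597 − 1] = 0.1633.
y₁ = 0.1633 × 16.94 = 2.766 ft.
V₁ = q/y₁ = 121.9/2.766 = 44.08 ft/s.

V₁ = 44.08 ft/s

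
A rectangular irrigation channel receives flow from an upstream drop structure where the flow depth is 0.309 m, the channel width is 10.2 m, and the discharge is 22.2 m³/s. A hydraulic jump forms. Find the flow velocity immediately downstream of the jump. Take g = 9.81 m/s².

V₂ = 1.34 m/s

q = Q/b = 22.2/10.2 = 2.18 m²/s; V₁ = q/y₁ = 7.04 m/s. Fr₁ = V₁/√(g·y₁) = 4.05.
From the momentum equation for a rectangular channel, y₂/y₁ = ½[√(1 + 8Fr₁²) − 1] = ½[√131.9 − 1] = 5.24.
y₂ = 5.24 × 0.309 = 1.62 m.
V₂ = q/y₂ = 2.18/1.62 = 1.34 m/s.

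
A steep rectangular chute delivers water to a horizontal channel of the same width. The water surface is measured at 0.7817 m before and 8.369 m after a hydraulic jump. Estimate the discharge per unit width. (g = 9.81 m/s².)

q = 17.14 m²/s

For a rectangular channel the momentum equation gives q² = ½·g·y₁·y₂·(y₁ + y₂) = ½×9.81×0.7817×8.369×9.151 = 293.6.
q = √293.6 = 17.14 m²/s.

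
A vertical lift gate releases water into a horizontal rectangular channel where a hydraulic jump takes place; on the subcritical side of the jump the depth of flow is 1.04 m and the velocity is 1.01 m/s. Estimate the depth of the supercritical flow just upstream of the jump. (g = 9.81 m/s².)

Fr₂ = V₂/√(g·y₂) = 1.01/√(9.81×1.04) = 0.316.
Applying the sequent-depth relation in reverse, y₁/y₂ = ½[√(1 + 8Fr₂²) − 1] = ½[√1.800 − 1] = 0.171.
y₁ = 0.171 × 1.04 = 0.178 m.

y₁ = 0.178 m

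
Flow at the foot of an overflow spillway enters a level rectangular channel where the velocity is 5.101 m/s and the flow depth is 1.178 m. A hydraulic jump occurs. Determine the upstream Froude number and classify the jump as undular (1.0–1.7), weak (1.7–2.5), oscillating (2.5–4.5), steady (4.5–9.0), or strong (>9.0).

Fr₁ = V₁/√(g·y₁) = 5.101/√(9.81×1.178) = 1.501.
Fr₁ = 1.501 lies in the undular range.

Fr₁ = 1.501; undular jump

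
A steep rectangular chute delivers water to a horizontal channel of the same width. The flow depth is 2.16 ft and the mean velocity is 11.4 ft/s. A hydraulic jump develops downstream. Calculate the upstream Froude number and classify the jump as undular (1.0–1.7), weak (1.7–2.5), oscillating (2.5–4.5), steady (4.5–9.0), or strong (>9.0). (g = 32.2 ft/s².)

Fr₁ = V₁/√(g·y₁) = 11.4/√(32.2×2.16) = 1.37.
Fr₁ = 1.37 lies in the undular range.

Fr₁ = 1.37; undular jump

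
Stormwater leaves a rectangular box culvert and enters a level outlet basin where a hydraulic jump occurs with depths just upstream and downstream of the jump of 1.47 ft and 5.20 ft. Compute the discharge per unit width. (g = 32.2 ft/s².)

For a rectangular channel the momentum equation gives q² = ½·g·y₁·y₂·(y₁ + y₂) = ½×32.2×1.47×5.20×6.67 = 821.
q = √821 = 28.7 ft²/s.

q = 28.7 ft²/s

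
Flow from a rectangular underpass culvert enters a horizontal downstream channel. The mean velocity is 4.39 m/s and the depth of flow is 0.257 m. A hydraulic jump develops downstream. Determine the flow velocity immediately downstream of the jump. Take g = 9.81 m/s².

V₂ = 1.28 m/s

Fr₁ = V₁/√(g·y₁) = 4.39/√(9.81×0.257) = 2.76.
Bélanger equation: y₂/y₁ = ½[√(1 + 8Fr₁²) − 1] = ½[√62.15 − 1] = 3.44.
y₂ = 3.44 × 0.257 = 0.885 m.
q = V₁·y₁ = 4.39 × 0.257 = 1.13 m²/s.
V₂ = q/y₂ = 1.13/0.885 = 1.28 m/s.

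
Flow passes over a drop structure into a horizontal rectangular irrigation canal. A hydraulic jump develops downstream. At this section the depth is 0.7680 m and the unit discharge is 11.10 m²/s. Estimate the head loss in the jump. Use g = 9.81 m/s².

V₁ = q/y₁ = 11.10/0.7680 = 14.45 m/s. Fr₁ = V₁/√(g·y₁) = 14.45/√(9.81×0.7680) = 5.266.
Conjugate-depth relation: y₂/y₁ = ½[√(1 + 8Fr₁²) − 1] = ½[√222.81 − 1] = 6.963.
y₂ = 6.963 × 0.7680 = 5.348 m.
V₂ = q/y₂ = 11.10/5.348 = 2.076 m/s. E₁ = y₁ + V₁²/2g = 11.41 m; E₂ = y₂ + V₂²/2g = 5.567 m. ΔE = E₁ − E₂ = 5.847 m.

ΔE = 5.847 m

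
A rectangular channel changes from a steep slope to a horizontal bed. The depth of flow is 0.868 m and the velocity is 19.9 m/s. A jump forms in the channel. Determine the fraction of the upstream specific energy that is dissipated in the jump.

Fr₁ = V₁/√(g·y₁) = 19.9/√(9.81×0.868) = 6.82.
Bélanger equation: y₂/y₁ = ½[√(1 + 8Fr₁²) − 1] = ½[√373.1 − 1] = 9.16.
y₂ = 9.16 × 0.868 = 7.95 m.
E₁ = y₁ + V₁²/2g = 21.1 m. ΔE = (y₂ − y₁)³/(4y₁y₂) = 12.9 m. ΔE/E₁ = 12.9/21.1 = 0.611.

ΔE/E₁ = 0.611 (61.1%)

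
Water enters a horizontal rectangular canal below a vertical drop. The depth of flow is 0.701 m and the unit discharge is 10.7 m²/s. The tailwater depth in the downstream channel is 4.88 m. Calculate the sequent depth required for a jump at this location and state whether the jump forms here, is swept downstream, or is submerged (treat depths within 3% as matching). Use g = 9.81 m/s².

V₁ = q/y₁ = 10.7/0.701 = 15.3 m/s. Fr₁ = V₁/√(g·y₁) = 15.3/√(9.81×0.701) = 5.82.
From the momentum equation for a rectangular channel, y₂/y₁ = ½[√(1 + 8Fr₁²) − 1] = ½[√272.0 − 1] = 7.75.
y₂ = 7.75 × 0.701 = 5.43 m.
Tailwater y_tw = 4.88 m: y_tw < y₂, so the jump is swept downstream.

y₂ = 5.43 m; the jump is swept downstream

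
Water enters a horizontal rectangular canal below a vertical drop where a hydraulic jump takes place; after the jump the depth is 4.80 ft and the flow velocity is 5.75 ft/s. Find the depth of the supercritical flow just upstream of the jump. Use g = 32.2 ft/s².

Fr₂ = V₂/√(g·y₂) = 5.75/√(32.2×4.80) = 0.463.
Applying the sequent-depth relation in reverse, y₁/y₂ = ½[√(1 + 8Fr₂²) − 1] = ½[√2.711 − 1] = 0.323.
y₁ = 0.323 × 4.80 = 1.55 ft.

y₁ = 1.55 ft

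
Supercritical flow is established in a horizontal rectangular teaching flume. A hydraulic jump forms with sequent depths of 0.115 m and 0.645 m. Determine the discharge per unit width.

For a rectangular channel the momentum equation gives q² = ½·g·y₁·y₂·(y₁ + y₂) = ½×9.81×0.115×0.645×0.760 = 0.277.
q = √0.277 = 0.526 m²/s.

q = 0.526 m²/s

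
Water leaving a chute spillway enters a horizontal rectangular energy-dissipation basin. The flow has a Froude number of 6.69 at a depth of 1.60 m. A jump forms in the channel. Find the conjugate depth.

Fr₁ = 6.69 (given).
From the momentum equation for a rectangular channel, y₂/y₁ = ½[√(1 + 8Fr₁²) − 1] = ½[√359.0 − 1] = 8.97.
y₂ = 8.97 × 1.60 = 14.4 m.

y₂ = 14.4 m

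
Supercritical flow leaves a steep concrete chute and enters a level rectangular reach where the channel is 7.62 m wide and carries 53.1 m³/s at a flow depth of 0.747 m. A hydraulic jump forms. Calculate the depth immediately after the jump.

q = Q/b = 53.1/7.62 = 6.97 m²/s; V₁ = q/y₁ = 9.33 m/s. Fr₁ = V₁/√(g·y₁) = 3.45.
Sequent-depth ratio: y₂/y₁ = ½[√(1 + 8Fr₁²) − 1] = ½[√96.00 − 1] = 4.40.
y₂ = 4.40 × 0.747 = 3.29 m.

y₂ = 3.29 m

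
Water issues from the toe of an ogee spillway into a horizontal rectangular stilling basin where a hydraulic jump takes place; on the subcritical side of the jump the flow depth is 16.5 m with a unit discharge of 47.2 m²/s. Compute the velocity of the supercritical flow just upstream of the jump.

V₂ = q/y₂ = 47.2/16.5 = 2.86 m/s; Fr₂ = V₂/√(g·y₂) = 0.225.
From the momentum equation (using Fr₂), y₁/y₂ = ½[√(1 + 8Fr₂²) − 1] = ½[√1.404 − 1] = 0.0925.
y₁ = 0.0925 × 16.5 = 1.53 m.
V₁ = q/y₁ = 47.2/1.53 = 30.9 m/s.

V₁ = 30.9 m/s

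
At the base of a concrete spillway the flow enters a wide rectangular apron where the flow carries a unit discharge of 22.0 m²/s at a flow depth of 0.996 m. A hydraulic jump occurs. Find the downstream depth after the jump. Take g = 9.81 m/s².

y₂ = 9.47 m

V₁ = q/y₁ = 22.0/0.996 = 22.1 m/s. Fr₁ = V₁/√(g·y₁) = 22.1/√(9.81×0.996) = 7.07.
From the momentum equation for a rectangular channel, y₂/y₁ = ½[√(1 + 8Fr₁²) − 1] = ½[√400.5 − 1] = 9.51.
y₂ = 9.51 × 0.996 = 9.47 m.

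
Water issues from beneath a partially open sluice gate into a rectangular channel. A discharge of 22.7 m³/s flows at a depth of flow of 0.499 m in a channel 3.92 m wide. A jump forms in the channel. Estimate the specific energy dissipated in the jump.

ΔE = 3.76 m

q = Q/b = 22.7/3.92 = 5.79 m²/s; V₁ = q/y₁ = 11.6 m/s. Fr₁ = V₁/√(g·y₁) = 5.25.
Conjugate-depth relation: y₂/y₁ = ½[√(1 + 8Fr₁²) − 1] = ½[√221.1 − 1] = 6.93.
y₂ = 6.93 × 0.499 = 3.46 m.
Head loss: ΔE = (y₂ − y₁)³/(4y₁y₂) = (3.46 − 0.499)³/(4×0.499×3.46) = 26.0/6.91 = 3.76 m.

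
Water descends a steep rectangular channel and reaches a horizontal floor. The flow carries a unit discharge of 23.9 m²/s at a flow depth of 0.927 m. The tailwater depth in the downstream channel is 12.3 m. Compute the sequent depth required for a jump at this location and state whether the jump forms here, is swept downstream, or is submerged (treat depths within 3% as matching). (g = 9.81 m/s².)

y₂ = 10.8 m; the jump is submerged

V₁ = q/y₁ = 23.9/0.927 = 25.8 m/s. Fr₁ = V₁/√(g·y₁) = 25.8/√(9.81×0.927) = 8.55.
From the momentum equation for a rectangular channel, y₂/y₁ = ½[√(1 + 8Fr₁²) − 1] = ½[√585.8 − 1] = 11.6.
y₂ = 11.6 × 0.927 = 10.8 m.
Tailwater y_tw = 12.3 m: y_tw > y₂, so the jump is submerged.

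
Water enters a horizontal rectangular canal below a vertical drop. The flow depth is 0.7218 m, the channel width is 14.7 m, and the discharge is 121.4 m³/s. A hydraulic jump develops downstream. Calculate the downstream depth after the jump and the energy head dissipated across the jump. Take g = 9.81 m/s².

y₂ = 4.043 m; ΔE = 3.138 m

q = Q/b = 121.4/14.7 = 8.259 m²/s; V₁ = q/y₁ = 11.44 m/s. Fr₁ = V₁/√(g·y₁) = 4.300.
From the momentum equation for a rectangular channel, y₂/y₁ = ½[√(1 + 8Fr₁²) − 1] = ½[√148.90 − 1] = 5.601.
y₂ = 5.601 × 0.7218 = 4.043 m.
V₂ = q/y₂ = 8.259/4.043 = 2.043 m/s. E₁ = y₁ + V₁²/2g = 7.394 m; E₂ = y₂ + V₂²/2g = 4.256 m. ΔE = E₁ − E₂ = 3.138 m.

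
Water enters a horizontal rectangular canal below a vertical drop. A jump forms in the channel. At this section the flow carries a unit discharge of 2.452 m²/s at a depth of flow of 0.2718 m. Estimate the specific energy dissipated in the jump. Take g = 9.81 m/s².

V₁ = q/y₁ = 2.452/0.2718 = 9.021 m/s. Fr₁ = V₁/√(g·y₁) = 9.021/√(9.81×0.2718) = 5.525.
Sequent-depth ratio: y₂/y₁ = ½[√(1 + 8Fr₁²) − 1] = ½[√245.18 − 1] = 7.329.
y₂ = 7.329 × 0.2718 = 1.992 m.
V₂ = q/y₂ = 2.452/1.992 = 1.231 m/s. E₁ = y₁ + V₁²/2g = 4.420 m; E₂ = y₂ + V₂²/2g = 2.069 m. ΔE = E₁ − E₂ = 2.351 m.

ΔE = 2.351 m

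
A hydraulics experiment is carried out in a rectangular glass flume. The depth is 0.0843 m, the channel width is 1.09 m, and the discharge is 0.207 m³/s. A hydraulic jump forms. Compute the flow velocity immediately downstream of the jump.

q = Q/b = 0.207/1.09 = 0.190 m²/s; V₁ = q/y₁ = 2.25 m/s. Fr₁ = V₁/√(g·y₁) = 2.48.
Sequent-depth ratio: y₂/y₁ = ½[√(1 + 8Fr₁²) − 1] = ½[√50.09 − 1] = 3.04.
y₂ = 3.04 × 0.0843 = 0.256 m.
V₂ = q/y₂ = 0.190/0.256 = 0.741 m/s.

V₂ = 0.741 m/s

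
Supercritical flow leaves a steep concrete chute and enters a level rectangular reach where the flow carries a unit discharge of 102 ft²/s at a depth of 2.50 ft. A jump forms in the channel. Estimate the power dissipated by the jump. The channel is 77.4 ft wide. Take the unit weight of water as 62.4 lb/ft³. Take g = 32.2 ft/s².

V₁ = q/y₁ = 102/2.50 = 40.8 ft/s. Fr₁ = V₁/√(g·y₁) = 40.8/√(32.2×2.50) = 4.55.
By Bélanger, y₂/y₁ = ½[√(1 + 8Fr₁²) − 1] = ½[√166.4 − 1] = 5.95.
y₂ = 5.95 × 2.50 = 14.9 ft.
Head loss: ΔE = (y₂ − y₁)³/(4y₁y₂) = (14.9 − 2.50)³/(4×2.50×14.9) = 1896/149 = 12.7 ft.
Q = q·b = 102 × 77.4 = 7895 cfs. P = γ·Q·ΔE/550 = 62.4 × 7895 × 12.7 / 550 = 11413 hp.

P = 11413 hp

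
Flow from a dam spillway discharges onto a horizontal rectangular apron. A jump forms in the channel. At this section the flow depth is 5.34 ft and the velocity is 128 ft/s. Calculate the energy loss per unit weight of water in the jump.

ΔE = 187 ft

Fr₁ = V₁/√(g·y₁) = 128/√(32.2×5.34) = 9.76.
From the momentum equation for a rectangular channel, y₂/y₁ = ½[√(1 + 8Fr₁²) − 1] = ½[√763.3 − 1] = 13.3.
y₂ = 13.3 × 5.34 = 71.1 ft.
Head loss: ΔE = (y₂ − y₁)³/(4y₁y₂) = (71.1 − 5.34)³/(4×5.34×71.1) = 284311/1519 = 187 ft.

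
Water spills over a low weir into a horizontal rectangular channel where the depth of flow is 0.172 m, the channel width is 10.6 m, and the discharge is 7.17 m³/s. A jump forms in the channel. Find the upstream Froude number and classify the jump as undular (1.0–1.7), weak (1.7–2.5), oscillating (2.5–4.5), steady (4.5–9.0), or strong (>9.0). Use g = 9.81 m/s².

q = Q/b = 7.17/10.6 = 0.676 m²/s; V₁ = q/y₁ = 3.93 m/s. Fr₁ = V₁/√(g·y₁) = 3.03.
Fr₁ = 3.03 lies in the oscillating range.

Fr₁ = 3.03; oscillating jump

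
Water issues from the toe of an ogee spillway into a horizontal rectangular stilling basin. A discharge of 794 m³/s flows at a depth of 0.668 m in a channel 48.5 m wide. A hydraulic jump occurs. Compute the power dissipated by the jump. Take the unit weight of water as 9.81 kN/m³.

P = 174358 kW

q = Q/b = 794/48.5 = 16.4 m²/s; V₁ = q/y₁ = 24.5 m/s. Fr₁ = V₁/√(g·y₁) = 9.57.
Bélanger equation: y₂/y₁ = ½[√(1 + 8Fr₁²) − 1] = ½[√734.2 − 1] = 13.0.
y₂ = 13.0 × 0.668 = 8.72 m.
V₂ = q/y₂ = 16.4/8.72 = 1.88 m/s. E₁ = y₁ + V₁²/2g = 31.3 m; E₂ = y₂ + V₂²/2g = 8.90 m. ΔE = E₁ − E₂ = 22.4 m.
P = γ·Q·ΔE = 9.81 × 794 × 22.4 = 174358 kW.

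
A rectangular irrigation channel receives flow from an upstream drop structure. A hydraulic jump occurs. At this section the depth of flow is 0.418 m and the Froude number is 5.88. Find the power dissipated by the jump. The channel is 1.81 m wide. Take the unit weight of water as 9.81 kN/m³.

P = 376 kW

Fr₁ = 5.88 (given).
Bélanger equation: y₂/y₁ = ½[√(1 + 8Fr₁²) − 1] = ½[√277.6 − 1] = 7.83.
y₂ = 7.83 × 0.418 = 3.27 m.
V₁ = Fr₁·√(g·y₁) = 5.88×√(9.81×0.418) = 11.9 m/s; q = V₁·y₁ = 4.98 m²/s. V₂ = q/y₂ = 4.98/3.27 = 1.52 m/s. E₁ = y₁ + V₁²/2g = 7.64 m; E₂ = y₂ + V₂²/2g = 3.39 m. ΔE = E₁ − E₂ = 4.25 m.
Q = q·b = 4.98 × 1.81 = 9.01 m³/s. P = γ·Q·ΔE = 9.81 × 9.01 × 4.25 = 376 kW.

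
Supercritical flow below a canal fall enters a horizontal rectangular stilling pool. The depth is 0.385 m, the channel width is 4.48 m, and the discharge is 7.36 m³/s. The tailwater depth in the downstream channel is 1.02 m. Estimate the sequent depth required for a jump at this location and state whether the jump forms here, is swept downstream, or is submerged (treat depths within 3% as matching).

y₂ = 1.02 m; the jump forms here

q = Q/b = 7.36/4.48 = 1.64 m²/s; V₁ = q/y₁ = 4.27 m/s. Fr₁ = V₁/√(g·y₁) = 2.20.
Bélanger equation: y₂/y₁ = ½[√(1 + 8Fr₁²) − 1] = ½[√39.57 − 1] = 2.65.
y₂ = 2.65 × 0.385 = 1.02 m.
Tailwater y_tw = 1.02 m: y_tw ≈ y₂, so the jump forms here.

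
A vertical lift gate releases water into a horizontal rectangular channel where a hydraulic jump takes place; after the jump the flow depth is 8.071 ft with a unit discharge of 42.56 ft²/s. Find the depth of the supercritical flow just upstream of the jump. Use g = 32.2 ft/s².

y₁ = 1.462 ft

V₂ = q/y₂ = 42.56/8.071 = 5.273 ft/s; Fr₂ = V₂/√(g·y₂) = 0.3271.
Since the conjugate-depth ratio holds either way, y₁/y₂ = ½[√(1 + 8Fr₂²) − 1] = ½[√1.8560 − 1] = 0.1812.
y₁ = 0.1812 × 8.071 = 1.462 ft.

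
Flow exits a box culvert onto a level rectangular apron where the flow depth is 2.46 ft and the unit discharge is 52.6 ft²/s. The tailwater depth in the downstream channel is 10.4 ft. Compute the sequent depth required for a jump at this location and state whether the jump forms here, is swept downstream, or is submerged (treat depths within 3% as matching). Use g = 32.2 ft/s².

V₁ = q/y₁ = 52.6/2.46 = 21.4 ft/s. Fr₁ = V₁/√(g·y₁) = 21.4/√(32.2×2.46) = 2.40.
Conjugate-depth relation: y₂/y₁ = ½[√(1 + 8Fr₁²) − 1] = ½[√47.17 − 1] = 2.93.
y₂ = 2.93 × 2.46 = 7.22 ft.
Tailwater y_tw = 10.4 ft: y_tw > y₂, so the jump is submerged.

y₂ = 7.22 ft; the jump is submerged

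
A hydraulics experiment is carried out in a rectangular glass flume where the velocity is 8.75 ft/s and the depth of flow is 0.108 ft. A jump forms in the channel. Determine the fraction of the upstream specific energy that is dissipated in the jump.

Fr₁ = V₁/√(g·y₁) = 8.75/√(32.2×0.108) = 4.69.
Sequent-depth ratio: y₂/y₁ = ½[√(1 + 8Fr₁²) − 1] = ½[√177.1 − 1] = 6.15.
y₂ = 6.15 × 0.108 = 0.665 ft.
E₁ = y₁ + V₁²/2g = 1.30 ft. ΔE = (y₂ − y₁)³/(4y₁y₂) = 0.601 ft. ΔE/E₁ = 0.601/1.30 = 0.463.

ΔE/E₁ = 0.463 (46.3%)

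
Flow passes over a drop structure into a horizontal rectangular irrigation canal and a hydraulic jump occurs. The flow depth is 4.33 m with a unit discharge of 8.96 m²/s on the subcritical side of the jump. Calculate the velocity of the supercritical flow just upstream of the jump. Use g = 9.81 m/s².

V₁ = 12.0 m/s

V₂ = q/y₂ = 8.96/4.33 = 2.07 m/s; Fr₂ = V₂/√(g·y₂) = 0.317.
Since the conjugate-depth ratio holds either way, y₁/y₂ = ½[√(1 + 8Fr₂²) − 1] = ½[√1.806 − 1] = 0.172.
y₁ = 0.172 × 4.33 = 0.745 m.
V₁ = q/y₁ = 8.96/0.745 = 12.0 m/s.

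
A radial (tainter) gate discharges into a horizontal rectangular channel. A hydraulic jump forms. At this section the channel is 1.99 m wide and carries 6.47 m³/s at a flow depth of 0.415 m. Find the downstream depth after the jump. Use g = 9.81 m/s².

q = Q/b = 6.47/1.99 = 3.25 m²/s; V₁ = q/y₁ = 7.83 m/s. Fr₁ = V₁/√(g·y₁) = 3.88.
From the momentum equation for a rectangular channel, y₂/y₁ = ½[√(1 + 8Fr₁²) − 1] = ½[√121.6 − 1] = 5.01.
y₂ = 5.01 × 0.415 = 2.08 m.

y₂ = 2.08 m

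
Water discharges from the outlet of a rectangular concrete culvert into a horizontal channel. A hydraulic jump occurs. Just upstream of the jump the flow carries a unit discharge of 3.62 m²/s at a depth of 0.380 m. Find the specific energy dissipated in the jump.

ΔE = 2.43 m

V₁ = q/y₁ = 3.62/0.380 = 9.53 m/s. Fr₁ = V₁/√(g·y₁) = 9.53/√(9.81×0.380) = 4.93.
Conjugate-depth relation: y₂/y₁ = ½[√(1 + 8Fr₁²) − 1] = ½[√195.8 − 1] = 6.50.
y₂ = 6.50 × 0.380 = 2.47 m.
Head loss: ΔE = (y₂ − y₁)³/(4y₁y₂) = (2.47 − 0.380)³/(4×0.380×2.47) = 9.11/3.75 = 2.43 m.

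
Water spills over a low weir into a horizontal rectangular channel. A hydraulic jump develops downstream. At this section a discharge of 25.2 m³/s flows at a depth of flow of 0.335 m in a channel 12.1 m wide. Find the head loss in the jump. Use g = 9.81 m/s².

q = Q/b = 25.2/12.1 = 2.08 m²/s; V₁ = q/y₁ = 6.22 m/s. Fr₁ = V₁/√(g·y₁) = 3.43.
Bélanger equation: y₂/y₁ = ½[√(1 + 8Fr₁²) − 1] = ½[√95.08 − 1] = 4.38.
y₂ = 4.38 × 0.335 = 1.47 m.
V₂ = q/y₂ = 2.08/1.47 = 1.42 m/s. E₁ = y₁ + V₁²/2g = 2.30 m; E₂ = y₂ + V₂²/2g = 1.57 m. ΔE = E₁ − E₂ = 0.736 m.

ΔE = 0.736 m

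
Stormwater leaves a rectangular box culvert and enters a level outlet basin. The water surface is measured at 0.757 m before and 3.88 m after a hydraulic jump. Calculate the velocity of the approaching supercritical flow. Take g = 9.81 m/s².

V₁ = 10.8 m/s

For a rectangular channel the momentum equation gives q² = ½·g·y₁·y₂·(y₁ + y₂) = ½×9.81×0.757×3.88×4.64 = 66.8.
q = √66.8 = 8.17 m²/s.
V₁ = q/y₁ = 8.17/0.757 = 10.8 m/s.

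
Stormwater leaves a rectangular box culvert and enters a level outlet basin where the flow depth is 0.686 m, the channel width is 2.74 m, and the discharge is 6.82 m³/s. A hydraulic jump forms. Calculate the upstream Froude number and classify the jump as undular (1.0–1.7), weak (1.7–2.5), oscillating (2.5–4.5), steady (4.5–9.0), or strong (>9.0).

Fr₁ = 1.40; undular jump

q = Q/b = 6.82/2.74 = 2.49 m²/s; V₁ = q/y₁ = 3.63 m/s. Fr₁ = V₁/√(g·y₁) = 1.40.
Fr₁ = 1.40 lies in the undular range.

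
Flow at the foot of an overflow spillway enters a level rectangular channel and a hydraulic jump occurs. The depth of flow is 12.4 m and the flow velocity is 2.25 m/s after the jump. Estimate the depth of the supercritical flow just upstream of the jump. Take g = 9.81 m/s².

Fr₂ = V₂/√(g·y₂) = 2.25/√(9.81×12.4) = 0.204.
Since the conjugate-depth ratio holds either way, y₁/y₂ = ½[√(1 + 8Fr₂²) − 1] = ½[√1.333 − 1] = 0.0773.
y₁ = 0.0773 × 12.4 = 0.958 m.

y₁ = 0.958 m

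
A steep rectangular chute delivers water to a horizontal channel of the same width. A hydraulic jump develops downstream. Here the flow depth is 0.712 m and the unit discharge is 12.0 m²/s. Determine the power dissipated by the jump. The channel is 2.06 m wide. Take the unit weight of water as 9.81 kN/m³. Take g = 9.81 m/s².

V₁ = q/y₁ = 12.0/0.712 = 16.9 m/s. Fr₁ = V₁/√(g·y₁) = 16.9/√(9.81×0.712) = 6.38.
Bélanger equation: y₂/y₁ = ½[√(1 + 8Fr₁²) − 1] = ½[√326.3 − 1] = 8.53.
y₂ = 8.53 × 0.712 = 6.08 m.
V₂ = q/y₂ = 12.0/6.08 = 1.98 m/s. E₁ = y₁ + V₁²/2g = 15.2 m; E₂ = y₂ + V₂²/2g = 6.27 m. ΔE = E₁ − E₂ = 8.92 m.
Q = q·b = 12.0 × 2.06 = 24.7 m³/s. P = γ·Q·ΔE = 9.81 × 24.7 × 8.92 = 2162 kW.

P = 2162 kW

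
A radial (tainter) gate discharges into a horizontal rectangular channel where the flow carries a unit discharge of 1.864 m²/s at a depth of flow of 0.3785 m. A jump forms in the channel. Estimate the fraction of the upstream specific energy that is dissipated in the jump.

ΔE/E₁ = 0.185 (18.5%)

V₁ = q/y₁ = 1.864/0.3785 = 4.925 m/s. Fr₁ = V₁/√(g·y₁) = 4.925/√(9.81×0.3785) = 2.556.
From the momentum equation for a rectangular channel, y₂/y₁ = ½[√(1 + 8Fr₁²) − 1] = ½[√53.253 − 1] = 3.149.
y₂ = 3.149 × 0.3785 = 1.192 m.
E₁ = y₁ + V₁²/2g = 1.615 m. ΔE = (y₂ − y₁)³/(4y₁y₂) = 0.2981 m. ΔE/E₁ = 0.2981/1.615 = 0.185.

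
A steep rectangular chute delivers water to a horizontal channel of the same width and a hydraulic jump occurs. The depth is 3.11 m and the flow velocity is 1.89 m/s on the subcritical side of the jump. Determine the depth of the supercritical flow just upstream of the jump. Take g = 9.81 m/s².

Fr₂ = V₂/√(g·y₂) = 1.89/√(9.81×3.11) = 0.342.
Since the conjugate-depth ratio holds either way, y₁/y₂ = ½[√(1 + 8Fr₂²) − 1] = ½[√1.937 − 1] = 0.196.
y₁ = 0.196 × 3.11 = 0.609 m.

y₁ = 0.609 m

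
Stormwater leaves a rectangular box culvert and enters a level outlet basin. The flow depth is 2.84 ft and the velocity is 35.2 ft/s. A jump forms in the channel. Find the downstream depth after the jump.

y₂ = 13.4 ft

Fr₁ = V₁/√(g·y₁) = 35.2/√(32.2×2.84) = 3.68.
By Bélanger, y₂/y₁ = ½[√(1 + 8Fr₁²) − 1] = ½[√109.4 − 1] = 4.73.
y₂ = 4.73 × 2.84 = 13.4 ft.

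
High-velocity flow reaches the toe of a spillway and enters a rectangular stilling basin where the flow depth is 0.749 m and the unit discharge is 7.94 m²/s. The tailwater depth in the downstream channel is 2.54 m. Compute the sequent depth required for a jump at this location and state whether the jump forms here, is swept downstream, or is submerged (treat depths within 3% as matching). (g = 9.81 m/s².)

V₁ = q/y₁ = 7.94/0.749 = 10.6 m/s. Fr₁ = V₁/√(g·y₁) = 10.6/√(9.81×0.749) = 3.91.
Sequent-depth ratio: y₂/y₁ = ½[√(1 + 8Fr₁²) − 1] = ½[√123.4 − 1] = 5.05.
y₂ = 5.05 × 0.749 = 3.78 m.
Tailwater y_tw = 2.54 m: y_tw < y₂, so the jump is swept downstream.

y₂ = 3.78 m; the jump is swept downstream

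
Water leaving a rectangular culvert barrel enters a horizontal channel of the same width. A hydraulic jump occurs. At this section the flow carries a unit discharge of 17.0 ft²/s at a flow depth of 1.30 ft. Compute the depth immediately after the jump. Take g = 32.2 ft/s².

y₂ = 3.12 ft

V₁ = q/y₁ = 17.0/1.30 = 13.1 ft/s. Fr₁ = V₁/√(g·y₁) = 13.1/√(32.2×1.30) = 2.02.
Bélanger equation: y₂/y₁ = ½[√(1 + 8Fr₁²) − 1] = ½[√33.68 − 1] = 2.40.
y₂ = 2.40 × 1.30 = 3.12 ft.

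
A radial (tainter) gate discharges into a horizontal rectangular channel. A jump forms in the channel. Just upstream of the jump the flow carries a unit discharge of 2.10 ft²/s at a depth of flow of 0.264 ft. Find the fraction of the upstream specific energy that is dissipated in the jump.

V₁ = q/y₁ = 2.10/0.264 = 7.95 ft/s. Fr₁ = V₁/√(g·y₁) = 7.95/√(32.2×0.264) = 2.73.
Bélanger equation: y₂/y₁ = ½[√(1 + 8Fr₁²) − 1] = ½[√60.55 − 1] = 3.39.
y₂ = 3.39 × 0.264 = 0.895 ft.
E₁ = y₁ + V₁²/2g = 1.25 ft. ΔE = (y₂ − y₁)³/(4y₁y₂) = 0.266 ft. ΔE/E₁ = 0.266/1.25 = 0.213.

ΔE/E₁ = 0.213 (21.3%)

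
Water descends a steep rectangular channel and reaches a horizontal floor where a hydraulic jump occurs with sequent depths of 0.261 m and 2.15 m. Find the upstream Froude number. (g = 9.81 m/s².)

For a rectangular channel the momentum equation gives q² = ½·g·y₁·y₂·(y₁ + y₂) = ½×9.81×0.261×2.15×2.41 = 6.64.
q = √6.64 = 2.58 m²/s.
V₁ = q/y₁ = 9.87 m/s; Fr₁ = V₁/√(g·y₁) = 6.17.

Fr₁ = 6.17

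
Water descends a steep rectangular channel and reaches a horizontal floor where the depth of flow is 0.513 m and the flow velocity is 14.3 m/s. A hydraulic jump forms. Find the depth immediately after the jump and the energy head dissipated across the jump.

y₂ = 4.38 m; ΔE = 6.42 m

Fr₁ = V₁/√(g·y₁) = 14.3/√(9.81×0.513) = 6.37.
By Bélanger, y₂/y₁ = ½[√(1 + 8Fr₁²) − 1] = ½[√326.1 − 1] = 8.53.
y₂ = 8.53 × 0.513 = 4.38 m.
q = V₁·y₁ = 14.3 × 0.513 = 7.34 m²/s. V₂ = q/y₂ = 7.34/4.38 = 1.68 m/s. E₁ = y₁ + V₁²/2g = 10.9 m; E₂ = y₂ + V₂²/2g = 4.52 m. ΔE = E₁ − E₂ = 6.42 m.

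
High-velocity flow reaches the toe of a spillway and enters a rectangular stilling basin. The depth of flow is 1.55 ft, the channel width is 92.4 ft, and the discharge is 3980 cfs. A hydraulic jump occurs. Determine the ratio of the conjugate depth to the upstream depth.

y₂/y₁ = 5.09

q = Q/b = 3980/92.4 = 43.1 ft²/s; V₁ = q/y₁ = 27.8 ft/s. Fr₁ = V₁/√(g·y₁) = 3.93.
Conjugate-depth relation: y₂/y₁ = ½[√(1 + 8Fr₁²) − 1] = ½[√124.8 − 1] = 5.09.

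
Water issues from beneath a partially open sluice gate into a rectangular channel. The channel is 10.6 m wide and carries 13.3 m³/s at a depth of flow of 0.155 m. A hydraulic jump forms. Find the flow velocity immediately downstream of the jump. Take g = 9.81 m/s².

V₂ = 0.920 m/s

q = Q/b = 13.3/10.6 = 1.25 m²/s; V₁ = q/y₁ = 8.09 m/s. Fr₁ = V₁/√(g·y₁) = 6.56.
Conjugate-depth relation: y₂/y₁ = ½[√(1 + 8Fr₁²) − 1] = ½[√345.8 − 1] = 8.80.
y₂ = 8.80 × 0.155 = 1.36 m.
V₂ = q/y₂ = 1.25/1.36 = 0.920 m/s.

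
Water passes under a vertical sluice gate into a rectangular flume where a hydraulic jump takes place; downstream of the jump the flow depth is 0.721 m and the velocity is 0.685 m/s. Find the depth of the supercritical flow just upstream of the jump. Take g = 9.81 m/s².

y₁ = 0.0855 m

Fr₂ = V₂/√(g·y₂) = 0.685/√(9.81×0.721) = 0.258.
Applying the sequent-depth relation in reverse, y₁/y₂ = ½[√(1 + 8Fr₂²) − 1] = ½[√1.531 − 1] = 0.119.
y₁ = 0.119 × 0.721 = 0.0855 m.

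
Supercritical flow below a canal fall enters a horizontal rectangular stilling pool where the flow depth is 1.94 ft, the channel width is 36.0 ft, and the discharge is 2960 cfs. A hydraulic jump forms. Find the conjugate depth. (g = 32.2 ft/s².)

q = Q/b = 2960/36.0 = 82.2 ft²/s; V₁ = q/y₁ = 42.4 ft/s. Fr₁ = V₁/√(g·y₁) = 5.36.
From the momentum equation for a rectangular channel, y₂/y₁ = ½[√(1 + 8Fr₁²) − 1] = ½[√231.0 − 1] = 7.10.
y₂ = 7.10 × 1.94 = 13.8 ft.

y₂ = 13.8 ft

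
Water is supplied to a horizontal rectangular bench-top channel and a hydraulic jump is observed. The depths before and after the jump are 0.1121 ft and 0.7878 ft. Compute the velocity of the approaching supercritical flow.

For a rectangular channel the momentum equation gives q² = ½·g·y₁·y₂·(y₁ + y₂) = ½×32.2×0.1121×0.7878×0.8999 = 1.280.
q = √1.280 = 1.131 ft²/s.
V₁ = q/y₁ = 1.131/0.1121 = 10.09 ft/s.

V₁ = 10.09 ft/s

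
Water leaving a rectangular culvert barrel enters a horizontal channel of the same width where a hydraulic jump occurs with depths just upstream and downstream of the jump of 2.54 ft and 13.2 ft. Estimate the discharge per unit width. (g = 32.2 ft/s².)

q = 92.2 ft²/s

For a rectangular channel the momentum equation gives q² = ½·g·y₁·y₂·(y₁ + y₂) = ½×32.2×2.54×13.2×15.7 = 8496.
q = √8496 = 92.2 ft²/s.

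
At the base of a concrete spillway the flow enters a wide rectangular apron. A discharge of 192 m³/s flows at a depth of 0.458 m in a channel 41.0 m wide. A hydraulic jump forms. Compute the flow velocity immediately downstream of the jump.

V₂ = 1.61 m/s

q = Q/b = 192/41.0 = 4.68 m²/s; V₁ = q/y₁ = 10.2 m/s. Fr₁ = V₁/√(g·y₁) = 4.82.
Conjugate-depth relation: y₂/y₁ = ½[√(1 + 8Fr₁²) − 1] = ½[√187.1 − 1] = 6.34.
y₂ = 6.34 × 0.458 = 2.90 m.
V₂ = q/y₂ = 4.68/2.90 = 1.61 m/s.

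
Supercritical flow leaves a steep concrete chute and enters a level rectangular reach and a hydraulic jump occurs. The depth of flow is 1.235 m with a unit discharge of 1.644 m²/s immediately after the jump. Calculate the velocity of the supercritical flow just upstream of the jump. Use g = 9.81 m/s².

V₂ = q/y₂ = 1.644/1.235 = 1.331 m/s; Fr₂ = V₂/√(g·y₂) = 0.3824.
From the momentum equation (using Fr₂), y₁/y₂ = ½[√(1 + 8Fr₂²) − 1] = ½[√2.1701 − 1] = 0.2366.
y₁ = 0.2366 × 1.235 = 0.2922 m.
V₁ = q/y₁ = 1.644/0.2922 = 5.627 m/s.

V₁ = 5.627 m/s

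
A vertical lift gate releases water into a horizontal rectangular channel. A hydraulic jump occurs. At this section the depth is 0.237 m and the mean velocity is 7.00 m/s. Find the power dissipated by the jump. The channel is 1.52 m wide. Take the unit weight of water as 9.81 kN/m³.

P = 30.7 kW

Fr₁ = V₁/√(g·y₁) = 7.00/√(9.81×0.237) = 4.59.
From the momentum equation for a rectangular channel, y₂/y₁ = ½[√(1 + 8Fr₁²) − 1] = ½[√169.6 − 1] = 6.01.
y₂ = 6.01 × 0.237 = 1.42 m.
q = V₁·y₁ = 7.00 × 0.237 = 1.66 m²/s. V₂ = q/y₂ = 1.66/1.42 = 1.16 m/s. E₁ = y₁ + V₁²/2g = 2.73 m; E₂ = y₂ + V₂²/2g = 1.49 m. ΔE = E₁ − E₂ = 1.24 m.
Q = q·b = 1.66 × 1.52 = 2.52 m³/s. P = γ·Q·ΔE = 9.81 × 2.52 × 1.24 = 30.7 kW.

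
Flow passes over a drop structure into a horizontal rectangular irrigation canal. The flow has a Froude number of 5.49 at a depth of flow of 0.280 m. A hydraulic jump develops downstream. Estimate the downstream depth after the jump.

Fr₁ = 5.49 (given).
Conjugate-depth relation: y₂/y₁ = ½[√(1 + 8Fr₁²) − 1] = ½[√242.1 − 1] = 7.28.
y₂ = 7.28 × 0.280 = 2.04 m.

y₂ = 2.04 m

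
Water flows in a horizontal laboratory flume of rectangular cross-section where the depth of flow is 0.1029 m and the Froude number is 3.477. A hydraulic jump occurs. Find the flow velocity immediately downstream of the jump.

Fr₁ = 3.477 (given).
Sequent-depth ratio: y₂/y₁ = ½[√(1 + 8Fr₁²) − 1] = ½[√97.716 − 1] = 4.443.
y₂ = 4.443 × 0.1029 = 0.4571 m.
V₁ = Fr₁·√(g·y₁) = 3.477×√(9.81×0.1029) = 3.493 m/s; q = V₁·y₁ = 0.3595 m²/s.
V₂ = q/y₂ = 0.3595/0.4571 = 0.7863 m/s.

V₂ = 0.7863 m/s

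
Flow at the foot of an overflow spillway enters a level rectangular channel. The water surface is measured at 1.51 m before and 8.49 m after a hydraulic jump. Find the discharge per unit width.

For a rectangular channel the momentum equation gives q² = ½·g·y₁·y₂·(y₁ + y₂) = ½×9.81×1.51×8.49×10.0 = 629.
q = √629 = 25.1 m²/s.

q = 25.1 m²/s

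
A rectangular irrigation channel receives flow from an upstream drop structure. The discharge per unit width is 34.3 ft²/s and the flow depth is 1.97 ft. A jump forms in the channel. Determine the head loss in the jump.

V₁ = q/y₁ = 34.3/1.97 = 17.4 ft/s. Fr₁ = V₁/√(g·y₁) = 17.4/√(32.2×1.97) = 2.19.
Bélanger equation: y₂/y₁ = ½[√(1 + 8Fr₁²) − 1] = ½[√39.23 − 1] = 2.63.
y₂ = 2.63 × 1.97 = 5.18 ft.
Head loss: ΔE = (y₂ − y₁)³/(4y₁y₂) = (5.18 − 1.97)³/(4×1.97×5.18) = 33.2/40.9 = 0.813 ft.

ΔE = 0.813 ft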